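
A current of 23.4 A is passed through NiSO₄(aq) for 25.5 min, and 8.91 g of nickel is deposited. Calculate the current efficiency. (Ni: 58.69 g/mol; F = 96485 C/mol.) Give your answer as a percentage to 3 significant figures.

81.8%

Q = 23.4 × 1530 = 35800 C
n(e⁻) = 35800 / 96485 = 0.3710 mol
Ni²⁺ + 2e⁻ → Ni, so theoretical n(Ni) = 0.1855 mol → 10.89 g
Efficiency = 8.91 / 10.89 = 0.8182 = 81.8%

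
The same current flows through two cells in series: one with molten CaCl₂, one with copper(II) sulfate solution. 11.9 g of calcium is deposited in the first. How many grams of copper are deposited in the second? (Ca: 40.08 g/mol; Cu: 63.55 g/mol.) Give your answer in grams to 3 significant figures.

18.9 g

n(Ca) = 11.9 / 40.08 = 0.2969 mol
Ca²⁺ + 2e⁻ → Ca, so n(e⁻) = 2 × 0.2969 = 0.5938 mol
In series, the same 0.5938 mol of electrons flows through the second cell.
Cu²⁺ + 2e⁻ → Cu, so n(Cu) = 0.5938 / 2 = 0.2969 mol
m(Cu) = 0.2969 × 63.55 = 18.9 g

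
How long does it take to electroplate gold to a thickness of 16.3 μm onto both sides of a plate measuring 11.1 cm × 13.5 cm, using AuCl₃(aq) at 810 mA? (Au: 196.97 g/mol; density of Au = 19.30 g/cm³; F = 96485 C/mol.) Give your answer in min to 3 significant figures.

Plated area = 2 × 11.1 × 13.5 = 299.7 cm²
Volume = 299.7 × 16.3×10⁻⁴ cm = 0.4885 cm³
m(Au) = 0.4885 × 19.30 = 9.428 g
n(Au) = 9.428 / 196.97 = 0.04787 mol; n(e⁻) = 3 × 0.04787 = 0.1436 mol
Q = 0.1436 × 96485 = 13860 C
t = 13860 / 0.810 = 17110 s = 285 min

285 min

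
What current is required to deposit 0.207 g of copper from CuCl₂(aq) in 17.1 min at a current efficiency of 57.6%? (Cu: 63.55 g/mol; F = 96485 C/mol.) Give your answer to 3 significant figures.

1.06 A

n(Cu) = 0.207 / 63.55 = 0.003257 mol
Cu²⁺ + 2e⁻ → Cu, so n(e⁻) = 2 × 0.003257 = 0.006514 mol
Q = 0.006514 × 96485 / 0.576 = 1091 C
I = Q / t = 1091 / 1026 s = 1.06 A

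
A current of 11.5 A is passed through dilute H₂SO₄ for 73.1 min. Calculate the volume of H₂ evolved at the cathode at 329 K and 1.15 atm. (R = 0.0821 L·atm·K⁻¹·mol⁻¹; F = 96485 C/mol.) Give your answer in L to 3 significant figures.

Q = It = 11.5 × 4386 = 50440 C
n(e⁻) = Q/F = 50440/96485 = 0.5228 mol
2H⁺ + 2e⁻ → H₂, so n(H₂) = 0.5228 / 2 = 0.2614 mol
V = nRT/P = 0.2614 × 0.0821 × 329 / 1.15 = 6.140 L

6.14 L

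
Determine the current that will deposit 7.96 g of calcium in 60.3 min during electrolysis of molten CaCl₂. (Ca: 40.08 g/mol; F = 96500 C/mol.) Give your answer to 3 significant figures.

n(Ca) = 7.96 / 40.08 = 0.1986 mol
Ca²⁺ + 2e⁻ → Ca, so n(e⁻) = 2 × 0.1986 = 0.3972 mol
Q = 0.3972 × 96500 = 38330 C
I = Q / t = 38330 / 3618 s = 10.6 A

10.6 A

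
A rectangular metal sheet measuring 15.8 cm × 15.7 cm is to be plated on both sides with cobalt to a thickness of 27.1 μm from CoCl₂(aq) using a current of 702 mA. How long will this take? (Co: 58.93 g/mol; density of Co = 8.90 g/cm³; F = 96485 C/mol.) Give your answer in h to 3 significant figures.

15.5 h

Plated area = 2 × 15.8 × 15.7 = 496.1 cm²
Volume = 496.1 × 27.1×10⁻⁴ cm = 1.344 cm³
m(Co) = 1.344 × 8.90 = 11.96 g
n(Co) = 11.96 / 58.93 = 0.2030 mol; n(e⁻) = 2 × 0.2030 = 0.4060 mol
Q = 0.4060 × 96485 = 39170 C
t = 39170 / 0.702 = 55800 s = 15.5 h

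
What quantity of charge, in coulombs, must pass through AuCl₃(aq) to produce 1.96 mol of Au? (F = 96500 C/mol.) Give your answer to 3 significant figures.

5.67×10^5 C

Au³⁺ + 3e⁻ → Au, so n(e⁻) = 3 × 1.96 = 5.880 mol
Q = 5.880 × 96500 = 5.674×10^5 C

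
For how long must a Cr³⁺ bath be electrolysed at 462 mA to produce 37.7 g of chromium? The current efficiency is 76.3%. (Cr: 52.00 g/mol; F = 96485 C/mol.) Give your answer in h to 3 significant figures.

165 h

n(Cr) = 37.7 / 52.00 = 0.7250 mol
Cr³⁺ + 3e⁻ → Cr, so n(e⁻) = 3 × 0.7250 = 2.175 mol
Q = 2.175 × 96485 / 0.763 = 2.750×10^5 C
t = Q / I = 2.750×10^5 / 0.462 = 5.952×10^5 s = 165 h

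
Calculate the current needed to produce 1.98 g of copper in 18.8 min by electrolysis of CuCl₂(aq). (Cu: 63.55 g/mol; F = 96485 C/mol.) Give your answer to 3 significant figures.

n(Cu) = 1.98 / 63.55 = 0.03116 mol
Cu²⁺ + 2e⁻ → Cu, so n(e⁻) = 2 × 0.03116 = 0.06232 mol
Q = 0.06232 × 96485 = 6013 C
I = Q / t = 6013 / 1128 s = 5.33 A

5.33 A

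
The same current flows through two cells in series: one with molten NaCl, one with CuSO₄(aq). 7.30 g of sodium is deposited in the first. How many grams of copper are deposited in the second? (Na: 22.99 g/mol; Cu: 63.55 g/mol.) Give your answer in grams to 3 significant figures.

n(Na) = 7.30 / 22.99 = 0.3175 mol
Na⁺ + e⁻ → Na, so n(e⁻) = 0.3175 mol
In series, the same 0.3175 mol of electrons flows through the second cell.
Cu²⁺ + 2e⁻ → Cu, so n(Cu) = 0.3175 / 2 = 0.1588 mol
m(Cu) = 0.1588 × 63.55 = 10.1 g

10.1 g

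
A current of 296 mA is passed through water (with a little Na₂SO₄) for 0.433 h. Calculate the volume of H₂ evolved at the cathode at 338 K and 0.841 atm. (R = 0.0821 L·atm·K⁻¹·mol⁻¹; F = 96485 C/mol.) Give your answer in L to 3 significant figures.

Q = 0.296 A × 1558.8 s = 461.4 C
n(e⁻) = Q/F = 461.4/96485 = 0.004782 mol
2H⁺ + 2e⁻ → H₂, so n(H₂) = 0.004782 / 2 = 0.002391 mol
V = nRT/P = 0.002391 × 0.0821 × 338 / 0.841 = 0.07889 L

0.0789 L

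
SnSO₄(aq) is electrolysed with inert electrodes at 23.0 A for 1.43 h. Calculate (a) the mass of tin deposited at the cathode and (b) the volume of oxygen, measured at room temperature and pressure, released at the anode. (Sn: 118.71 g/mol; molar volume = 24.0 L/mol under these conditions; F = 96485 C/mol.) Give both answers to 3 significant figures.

72.8 g Sn; 7.36 L O₂

Q = 23.0 × 5148 = 1.184×10^5 C; n(e⁻) = 1.184×10^5 / 96485 = 1.227 mol
Cathode: Sn²⁺ + 2e⁻ → Sn → n(Sn) = 1.227/2 = 0.6135 mol → 72.8 g
Anode: 2H₂O → O₂ + 4H⁺ + 4e⁻ → n(O₂) = 1.227/4 = 0.3068 mol → 7.36 L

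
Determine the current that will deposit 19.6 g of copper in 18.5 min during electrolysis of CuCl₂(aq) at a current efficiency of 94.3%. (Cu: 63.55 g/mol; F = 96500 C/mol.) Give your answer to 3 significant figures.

n(Cu) = 19.6 / 63.55 = 0.3084 mol
Cu²⁺ + 2e⁻ → Cu, so n(e⁻) = 2 × 0.3084 = 0.6168 mol
Q = 0.6168 × 96500 / 0.943 = 63120 C
I = Q / t = 63120 / 1110 s = 56.9 A

56.9 A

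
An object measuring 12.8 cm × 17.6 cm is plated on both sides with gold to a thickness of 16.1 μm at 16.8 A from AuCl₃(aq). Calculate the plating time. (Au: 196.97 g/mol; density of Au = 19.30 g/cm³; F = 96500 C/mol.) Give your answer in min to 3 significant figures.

Plated area = 2 × 12.8 × 17.6 = 450.6 cm²
Volume = 450.6 × 16.1×10⁻⁴ cm = 0.7255 cm³
m(Au) = 0.7255 × 19.30 = 14.00 g
n(Au) = 14.00 / 196.97 = 0.07108 mol; n(e⁻) = 3 × 0.07108 = 0.2132 mol
Q = 0.2132 × 96500 = 20570 C
t = 20570 / 16.8 = 1224 s = 20.4 min

20.4 min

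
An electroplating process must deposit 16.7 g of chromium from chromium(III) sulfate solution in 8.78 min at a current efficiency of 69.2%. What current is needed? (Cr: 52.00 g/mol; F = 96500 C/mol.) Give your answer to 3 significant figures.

n(Cr) = 16.7 / 52.00 = 0.3212 mol
Cr³⁺ + 3e⁻ → Cr, so n(e⁻) = 3 × 0.3212 = 0.9636 mol
Q = 0.9636 × 96500 / 0.692 = 1.344×10^5 C
I = Q / t = 1.344×10^5 / 526.8 s = 255 A

255 A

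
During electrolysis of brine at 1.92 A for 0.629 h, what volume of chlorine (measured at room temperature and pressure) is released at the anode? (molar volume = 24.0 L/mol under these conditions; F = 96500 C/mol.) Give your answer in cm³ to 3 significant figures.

Q = 1.92 A × 2264.4 s = 4348 C
n(e⁻) = 4348 / 96500 = 0.04506 mol
2Cl⁻ → Cl₂ + 2e⁻, so n(Cl₂) = 0.04506 / 2 = 0.02253 mol
V = 0.02253 × 24.0 = 0.5407 L
= 541 cm³

541 cm³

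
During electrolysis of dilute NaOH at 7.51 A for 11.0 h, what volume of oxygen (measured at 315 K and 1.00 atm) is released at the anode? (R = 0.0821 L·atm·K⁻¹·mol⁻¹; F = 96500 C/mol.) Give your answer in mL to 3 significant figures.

Q = 7.51 A × 39600 s = 2.974×10^5 C
n(e⁻) = Q/F = 2.974×10^5/96500 = 3.082 mol
2H₂O → O₂ + 4H⁺ + 4e⁻, so n(O₂) = 3.082 / 4 = 0.7705 mol
V = nRT/P = 0.7705 × 0.0821 × 315 / 1.00 = 19.93 L
= 19900 mL

19900 mL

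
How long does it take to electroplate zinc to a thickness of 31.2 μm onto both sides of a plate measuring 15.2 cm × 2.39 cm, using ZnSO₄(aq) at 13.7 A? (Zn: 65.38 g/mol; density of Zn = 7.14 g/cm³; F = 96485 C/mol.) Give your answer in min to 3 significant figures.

Plated area = 2 × 15.2 × 2.39 = 72.66 cm²
Volume = 72.66 × 31.2×10⁻⁴ cm = 0.2267 cm³
m(Zn) = 0.2267 × 7.14 = 1.619 g
n(Zn) = 1.619 / 65.38 = 0.02476 mol; n(e⁻) = 2 × 0.02476 = 0.04952 mol
Q = 0.04952 × 96485 = 4778 C
t = 4778 / 13.7 = 348.8 s = 5.81 min

5.81 min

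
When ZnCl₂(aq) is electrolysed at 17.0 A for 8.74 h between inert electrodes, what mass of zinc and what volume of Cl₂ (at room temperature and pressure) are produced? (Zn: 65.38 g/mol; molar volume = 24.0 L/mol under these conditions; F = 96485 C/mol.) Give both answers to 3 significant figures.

Q = 17.0 × 31464 = 5.349×10^5 C; n(e⁻) = 5.349×10^5 / 96485 = 5.544 mol
Cathode: Zn²⁺ + 2e⁻ → Zn → n(Zn) = 5.544/2 = 2.772 mol → 181 g
Anode: 2Cl⁻ → Cl₂ + 2e⁻ → n(Cl₂) = 5.544/2 = 2.772 mol → 66.5 L

181 g Zn; 66.5 L Cl₂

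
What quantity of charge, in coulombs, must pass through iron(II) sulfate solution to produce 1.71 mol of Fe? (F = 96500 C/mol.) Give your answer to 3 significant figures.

Fe²⁺ + 2e⁻ → Fe, so n(e⁻) = 2 × 1.71 = 3.420 mol
Q = 3.420 × 96500 = 3.300×10^5 C

3.30×10^5 C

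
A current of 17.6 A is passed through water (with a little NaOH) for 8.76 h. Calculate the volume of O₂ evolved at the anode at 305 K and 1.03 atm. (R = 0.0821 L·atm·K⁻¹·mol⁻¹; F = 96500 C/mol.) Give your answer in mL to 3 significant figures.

Charge passed = 17.6 × 31536 = 5.550×10^5 C
n(e⁻) = 5.550×10^5 / 96500 = 5.751 mol
2H₂O → O₂ + 4H⁺ + 4e⁻, so n(O₂) = 5.751 / 4 = 1.438 mol
V = nRT/P = 1.438 × 0.0821 × 305 / 1.03 = 34.96 L
= 35000 mL

35000 mL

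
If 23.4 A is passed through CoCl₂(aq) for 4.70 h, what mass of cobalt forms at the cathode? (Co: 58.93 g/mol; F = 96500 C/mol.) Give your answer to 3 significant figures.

121 g

Q = 23.4 A × 16920 s = 3.959×10^5 C
Moles of electrons = 3.959×10^5 / 96500 = 4.103 mol
Co²⁺ + 2e⁻ → Co, so n(Co) = 4.103 / 2 = 2.052 mol
m = 2.052 × 58.93 = 121 g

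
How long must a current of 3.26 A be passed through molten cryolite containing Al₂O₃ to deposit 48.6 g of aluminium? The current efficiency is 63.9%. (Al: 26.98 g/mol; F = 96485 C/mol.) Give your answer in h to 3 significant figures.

69.5 h

n(Al) = 48.6 / 26.98 = 1.801 mol
Al³⁺ + 3e⁻ → Al, so n(e⁻) = 3 × 1.801 = 5.403 mol
Q = 5.403 × 96485 / 0.639 = 8.158×10^5 C
t = Q / I = 8.158×10^5 / 3.26 = 2.502×10^5 s = 69.5 h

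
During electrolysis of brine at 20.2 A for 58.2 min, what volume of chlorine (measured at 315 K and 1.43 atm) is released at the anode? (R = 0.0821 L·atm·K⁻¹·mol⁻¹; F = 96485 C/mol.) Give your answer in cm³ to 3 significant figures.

6610 cm³

Q = 20.2 A × 3492 s = 70540 C
n(e⁻) = 70540 / 96485 = 0.7311 mol
2Cl⁻ → Cl₂ + 2e⁻, so n(Cl₂) = 0.7311 / 2 = 0.3656 mol
V = nRT/P = 0.3656 × 0.0821 × 315 / 1.43 = 6.612 L
= 6610 cm³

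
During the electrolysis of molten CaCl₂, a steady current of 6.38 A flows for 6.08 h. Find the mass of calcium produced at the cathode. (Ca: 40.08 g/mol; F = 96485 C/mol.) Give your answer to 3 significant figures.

Q = 6.38 A × 21888 s = 1.396×10^5 C
n(e⁻) = 1.396×10^5 / 96485 = 1.447 mol
Ca²⁺ + 2e⁻ → Ca, so n(Ca) = 1.447 / 2 = 0.7235 mol
m = 0.7235 × 40.08 = 29.0 g

29.0 g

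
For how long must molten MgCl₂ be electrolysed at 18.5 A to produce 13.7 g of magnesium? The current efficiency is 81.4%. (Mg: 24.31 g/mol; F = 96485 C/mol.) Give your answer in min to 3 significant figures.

n(Mg) = 13.7 / 24.31 = 0.5636 mol
Mg²⁺ + 2e⁻ → Mg, so n(e⁻) = 2 × 0.5636 = 1.127 mol
Q = 1.127 × 96485 / 0.814 = 1.336×10^5 C
t = Q / I = 1.336×10^5 / 18.5 = 7222 s = 120 min

120 min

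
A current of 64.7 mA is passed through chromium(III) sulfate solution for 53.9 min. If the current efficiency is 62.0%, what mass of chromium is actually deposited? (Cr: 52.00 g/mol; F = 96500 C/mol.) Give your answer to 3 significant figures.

0.0233 g

Q = 0.0647 × 3234 = 209.2 C
n(e⁻) = 209.2 / 96500 = 0.002168 mol
Cr³⁺ + 3e⁻ → Cr, so theoretical m(Cr) = 7.227×10^-4 × 52.00 = 0.03758 g
Actual mass = 62.0% × 0.03758 = 0.0233 g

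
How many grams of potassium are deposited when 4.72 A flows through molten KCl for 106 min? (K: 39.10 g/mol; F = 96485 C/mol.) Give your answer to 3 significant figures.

12.2 g

Charge passed = 4.72 × 6360 = 30020 C
Moles of electrons = 30020 / 96485 = 0.3111 mol
K⁺ + e⁻ → K, so n(K) = 0.3111 mol
m = 0.3111 × 39.10 = 12.2 g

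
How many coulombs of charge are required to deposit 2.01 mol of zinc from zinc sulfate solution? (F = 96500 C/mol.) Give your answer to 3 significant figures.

Zn²⁺ + 2e⁻ → Zn, so n(e⁻) = 2 × 2.01 = 4.020 mol
Q = 4.020 × 96500 = 3.879×10^5 C

3.88×10^5 C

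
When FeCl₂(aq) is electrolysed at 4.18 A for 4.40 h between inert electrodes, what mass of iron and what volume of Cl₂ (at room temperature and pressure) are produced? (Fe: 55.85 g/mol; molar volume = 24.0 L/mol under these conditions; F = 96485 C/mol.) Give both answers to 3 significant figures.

19.2 g Fe; 8.23 L Cl₂

Q = 4.18 × 15840 = 66210 C; n(e⁻) = 66210 / 96485 = 0.6862 mol
Cathode: Fe²⁺ + 2e⁻ → Fe → n(Fe) = 0.6862/2 = 0.3431 mol → 19.2 g
Anode: 2Cl⁻ → Cl₂ + 2e⁻ → n(Cl₂) = 0.6862/2 = 0.3431 mol → 8.23 L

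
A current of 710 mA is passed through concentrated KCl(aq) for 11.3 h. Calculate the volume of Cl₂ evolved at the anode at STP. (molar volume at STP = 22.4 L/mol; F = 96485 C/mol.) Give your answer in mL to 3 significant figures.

Q = It = 0.710 × 40680 = 28880 C
n(e⁻) = Q/F = 28880/96485 = 0.2993 mol
2Cl⁻ → Cl₂ + 2e⁻, so n(Cl₂) = 0.2993 / 2 = 0.1497 mol
V = 0.1497 × 22.4 = 3.353 L
= 3350 mL

3350 mL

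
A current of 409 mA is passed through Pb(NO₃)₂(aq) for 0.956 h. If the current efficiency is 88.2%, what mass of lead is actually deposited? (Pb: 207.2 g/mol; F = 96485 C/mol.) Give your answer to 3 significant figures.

Q = 0.409 × 3441.6 = 1408 C
n(e⁻) = 1408 / 96485 = 0.01459 mol
Pb²⁺ + 2e⁻ → Pb, so theoretical m(Pb) = 0.007295 × 207.2 = 1.512 g
Actual mass = 88.2% × 1.512 = 1.33 g

1.33 g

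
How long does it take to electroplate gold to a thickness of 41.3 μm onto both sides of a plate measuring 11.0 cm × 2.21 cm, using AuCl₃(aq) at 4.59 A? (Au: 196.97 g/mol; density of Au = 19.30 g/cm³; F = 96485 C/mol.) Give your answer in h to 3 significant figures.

0.345 h

Plated area = 2 × 11.0 × 2.21 = 48.62 cm²
Volume = 48.62 × 41.3×10⁻⁴ cm = 0.2008 cm³
m(Au) = 0.2008 × 19.30 = 3.875 g
n(Au) = 3.875 / 196.97 = 0.01967 mol; n(e⁻) = 3 × 0.01967 = 0.05901 mol
Q = 0.05901 × 96485 = 5694 C
t = 5694 / 4.59 = 1241 s = 0.345 h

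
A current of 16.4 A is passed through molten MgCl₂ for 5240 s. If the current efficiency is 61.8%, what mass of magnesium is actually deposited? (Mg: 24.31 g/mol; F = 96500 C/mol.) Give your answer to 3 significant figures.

Q = 16.4 × 5240 = 85940 C
n(e⁻) = 85940 / 96500 = 0.8906 mol
Mg²⁺ + 2e⁻ → Mg, so theoretical m(Mg) = 0.4453 × 24.31 = 10.83 g
Actual mass = 61.8% × 10.83 = 6.69 g

6.69 g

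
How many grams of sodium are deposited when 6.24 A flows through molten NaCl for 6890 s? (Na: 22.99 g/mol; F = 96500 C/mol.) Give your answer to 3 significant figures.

10.2 g

Charge passed = 6.24 × 6890 = 42990 C
n(e⁻) = Q/F = 42990/96500 = 0.4455 mol
Na⁺ + e⁻ → Na, so n(Na) = 0.4455 mol
m = 0.4455 × 22.99 = 10.2 g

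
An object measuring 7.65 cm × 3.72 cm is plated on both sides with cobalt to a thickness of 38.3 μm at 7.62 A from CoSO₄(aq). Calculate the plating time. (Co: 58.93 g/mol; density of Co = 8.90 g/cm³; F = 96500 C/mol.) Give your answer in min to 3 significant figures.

13.9 min

Plated area = 2 × 7.65 × 3.72 = 56.92 cm²
Volume = 56.92 × 38.3×10⁻⁴ cm = 0.2180 cm³
m(Co) = 0.2180 × 8.90 = 1.940 g
n(Co) = 1.940 / 58.93 = 0.03292 mol; n(e⁻) = 2 × 0.03292 = 0.06584 mol
Q = 0.06584 × 96500 = 6354 C
t = 6354 / 7.62 = 833.9 s = 13.9 min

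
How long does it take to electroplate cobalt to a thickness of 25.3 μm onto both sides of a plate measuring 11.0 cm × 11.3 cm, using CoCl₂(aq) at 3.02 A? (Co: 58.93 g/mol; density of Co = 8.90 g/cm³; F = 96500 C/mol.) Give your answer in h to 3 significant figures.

Plated area = 2 × 11.0 × 11.3 = 248.6 cm²
Volume = 248.6 × 25.3×10⁻⁴ cm = 0.6290 cm³
m(Co) = 0.6290 × 8.90 = 5.598 g
n(Co) = 5.598 / 58.93 = 0.09499 mol; n(e⁻) = 2 × 0.09499 = 0.1900 mol
Q = 0.1900 × 96500 = 18340 C
t = 18340 / 3.02 = 6073 s = 1.69 h

1.69 h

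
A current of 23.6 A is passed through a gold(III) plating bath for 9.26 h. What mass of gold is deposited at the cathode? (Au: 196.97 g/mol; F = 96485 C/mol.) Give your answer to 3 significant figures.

Q = 23.6 A × 33336 s = 7.867×10^5 C
n(e⁻) = 7.867×10^5 / 96485 = 8.154 mol
Au³⁺ + 3e⁻ → Au, so n(Au) = 8.154 / 3 = 2.718 mol
m = 2.718 × 196.97 = 535 g

535 g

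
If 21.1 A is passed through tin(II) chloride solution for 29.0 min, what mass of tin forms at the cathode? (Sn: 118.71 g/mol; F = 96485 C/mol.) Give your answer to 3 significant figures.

22.6 g

Q = It = 21.1 × 1740 = 36710 C
n(e⁻) = Q/F = 36710/96485 = 0.3805 mol
Sn²⁺ + 2e⁻ → Sn, so n(Sn) = 0.3805 / 2 = 0.1903 mol
m = 0.1903 × 118.71 = 22.6 g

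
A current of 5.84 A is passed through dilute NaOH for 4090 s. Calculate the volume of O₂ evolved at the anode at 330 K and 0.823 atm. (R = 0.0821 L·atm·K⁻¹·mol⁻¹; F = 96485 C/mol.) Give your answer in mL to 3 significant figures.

Q = It = 5.84 × 4090 = 23890 C
n(e⁻) = Q/F = 23890/96485 = 0.2476 mol
2H₂O → O₂ + 4H⁺ + 4e⁻, so n(O₂) = 0.2476 / 4 = 0.06190 mol
V = nRT/P = 0.06190 × 0.0821 × 330 / 0.823 = 2.038 L
= 2040 mL

2040 mL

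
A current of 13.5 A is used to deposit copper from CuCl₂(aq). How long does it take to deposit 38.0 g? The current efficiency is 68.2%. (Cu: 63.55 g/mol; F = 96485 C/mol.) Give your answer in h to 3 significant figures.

n(Cu) = 38.0 / 63.55 = 0.5980 mol
Cu²⁺ + 2e⁻ → Cu, so n(e⁻) = 2 × 0.5980 = 1.196 mol
Q = 1.196 × 96485 / 0.682 = 1.692×10^5 C
t = Q / I = 1.692×10^5 / 13.5 = 12530 s = 3.48 h

3.48 h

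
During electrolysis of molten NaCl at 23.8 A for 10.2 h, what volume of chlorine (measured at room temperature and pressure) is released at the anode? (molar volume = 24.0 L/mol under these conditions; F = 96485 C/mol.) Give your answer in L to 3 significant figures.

109 L

Q = It = 23.8 × 36720 = 8.739×10^5 C
n(e⁻) = Q/F = 8.739×10^5/96485 = 9.057 mol
2Cl⁻ → Cl₂ + 2e⁻, so n(Cl₂) = 9.057 / 2 = 4.529 mol
V = 4.529 × 24.0 = 108.7 L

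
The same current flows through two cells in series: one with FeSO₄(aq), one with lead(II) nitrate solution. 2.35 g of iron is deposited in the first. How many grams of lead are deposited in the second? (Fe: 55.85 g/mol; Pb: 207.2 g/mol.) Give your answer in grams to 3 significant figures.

8.72 g

n(Fe) = 2.35 / 55.85 = 0.04208 mol
Fe²⁺ + 2e⁻ → Fe, so n(e⁻) = 2 × 0.04208 = 0.08416 mol
In series, the same 0.08416 mol of electrons flows through the second cell.
Pb²⁺ + 2e⁻ → Pb, so n(Pb) = 0.08416 / 2 = 0.04208 mol
m(Pb) = 0.04208 × 207.2 = 8.72 g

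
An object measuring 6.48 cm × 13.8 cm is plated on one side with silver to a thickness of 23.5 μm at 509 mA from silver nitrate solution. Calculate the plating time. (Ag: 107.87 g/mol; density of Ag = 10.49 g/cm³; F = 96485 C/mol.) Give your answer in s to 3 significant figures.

3870 s

Plated area = 6.48 × 13.8 = 89.42 cm²
Volume = 89.42 × 23.5×10⁻⁴ cm = 0.2101 cm³
m(Ag) = 0.2101 × 10.49 = 2.204 g
n(Ag) = 2.204 / 107.87 = 0.02043 mol; n(e⁻) = 0.02043 mol
Q = 0.02043 × 96485 = 1971 C
t = 1971 / 0.509 = 3872 s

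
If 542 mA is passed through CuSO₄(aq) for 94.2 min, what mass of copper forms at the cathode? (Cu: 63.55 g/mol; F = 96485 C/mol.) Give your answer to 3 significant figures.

1.01 g

Q = It = 0.542 × 5652 = 3063 C
n(e⁻) = Q/F = 3063/96485 = 0.03175 mol
Cu²⁺ + 2e⁻ → Cu, so n(Cu) = 0.03175 / 2 = 0.01588 mol
m = 0.01588 × 63.55 = 1.01 g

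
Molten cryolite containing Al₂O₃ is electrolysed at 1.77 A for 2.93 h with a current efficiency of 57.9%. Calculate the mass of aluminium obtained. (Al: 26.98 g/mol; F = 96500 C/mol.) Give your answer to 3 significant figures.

Q = 1.77 × 10548 = 18670 C
n(e⁻) = 18670 / 96500 = 0.1935 mol
Al³⁺ + 3e⁻ → Al, so theoretical m(Al) = 0.06450 × 26.98 = 1.740 g
Actual mass = 57.9% × 1.740 = 1.01 g

1.01 g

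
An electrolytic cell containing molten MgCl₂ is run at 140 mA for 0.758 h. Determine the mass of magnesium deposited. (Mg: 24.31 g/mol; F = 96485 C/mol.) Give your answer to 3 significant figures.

0.0481 g

Charge passed = 0.140 × 2728.8 = 382.0 C
n(e⁻) = Q/F = 382.0/96485 = 0.003959 mol
Mg²⁺ + 2e⁻ → Mg, so n(Mg) = 0.003959 / 2 = 0.001980 mol
m = 0.001980 × 24.31 = 0.0481 g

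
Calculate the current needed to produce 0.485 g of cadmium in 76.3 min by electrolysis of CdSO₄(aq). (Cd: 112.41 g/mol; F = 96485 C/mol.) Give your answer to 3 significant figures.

n(Cd) = 0.485 / 112.41 = 0.004315 mol
Cd²⁺ + 2e⁻ → Cd, so n(e⁻) = 2 × 0.004315 = 0.008630 mol
Q = 0.008630 × 96485 = 832.7 C
I = Q / t = 832.7 / 4578 s = 0.182 A

0.182 A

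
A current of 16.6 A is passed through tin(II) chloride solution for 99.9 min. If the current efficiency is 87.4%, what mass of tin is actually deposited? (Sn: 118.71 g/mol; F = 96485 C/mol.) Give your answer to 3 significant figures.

Q = 16.6 × 5994 = 99500 C
n(e⁻) = 99500 / 96485 = 1.031 mol
Sn²⁺ + 2e⁻ → Sn, so theoretical m(Sn) = 0.5155 × 118.71 = 61.20 g
Actual mass = 87.4% × 61.20 = 53.5 g

53.5 g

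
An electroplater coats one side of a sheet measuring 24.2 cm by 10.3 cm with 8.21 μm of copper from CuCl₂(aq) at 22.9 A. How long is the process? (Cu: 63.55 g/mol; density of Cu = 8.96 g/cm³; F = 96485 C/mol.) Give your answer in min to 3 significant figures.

4.05 min

Plated area = 24.2 × 10.3 = 249.3 cm²
Volume = 249.3 × 8.21×10⁻⁴ cm = 0.2047 cm³
m(Cu) = 0.2047 × 8.96 = 1.834 g
n(Cu) = 1.834 / 63.55 = 0.02886 mol; n(e⁻) = 2 × 0.02886 = 0.05772 mol
Q = 0.05772 × 96485 = 5569 C
t = 5569 / 22.9 = 243.2 s = 4.05 min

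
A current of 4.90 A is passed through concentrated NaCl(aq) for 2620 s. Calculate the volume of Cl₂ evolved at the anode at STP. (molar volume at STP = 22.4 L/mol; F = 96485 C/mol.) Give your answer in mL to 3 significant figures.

1490 mL

Q = It = 4.90 × 2620 = 12840 C
Moles of electrons = 12840 / 96485 = 0.1331 mol
2Cl⁻ → Cl₂ + 2e⁻, so n(Cl₂) = 0.1331 / 2 = 0.06655 mol
V = 0.06655 × 22.4 = 1.491 L
= 1490 mL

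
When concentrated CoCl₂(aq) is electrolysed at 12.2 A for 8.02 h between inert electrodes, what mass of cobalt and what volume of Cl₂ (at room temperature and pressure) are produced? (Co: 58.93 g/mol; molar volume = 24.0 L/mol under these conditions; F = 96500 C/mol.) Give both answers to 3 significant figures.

Q = 12.2 × 28872 = 3.522×10^5 C; n(e⁻) = 3.522×10^5 / 96500 = 3.650 mol
Cathode: Co²⁺ + 2e⁻ → Co → n(Co) = 3.650/2 = 1.825 mol → 108 g
Anode: 2Cl⁻ → Cl₂ + 2e⁻ → n(Cl₂) = 3.650/2 = 1.825 mol → 43.8 L

108 g Co; 43.8 L Cl₂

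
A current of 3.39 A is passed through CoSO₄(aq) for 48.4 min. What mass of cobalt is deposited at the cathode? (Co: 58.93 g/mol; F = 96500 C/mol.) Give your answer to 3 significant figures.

Q = It = 3.39 × 2904 = 9845 C
n(e⁻) = 9845 / 96500 = 0.1020 mol
Co²⁺ + 2e⁻ → Co, so n(Co) = 0.1020 / 2 = 0.05100 mol
m = 0.05100 × 58.93 = 3.01 g

3.01 g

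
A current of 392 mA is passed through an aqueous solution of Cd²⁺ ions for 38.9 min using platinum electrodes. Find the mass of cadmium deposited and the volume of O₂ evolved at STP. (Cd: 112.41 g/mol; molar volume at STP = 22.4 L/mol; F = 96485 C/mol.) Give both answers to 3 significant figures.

0.533 g Cd; 0.0531 L O₂

Q = 0.392 × 2334 = 914.9 C; n(e⁻) = 914.9 / 96485 = 0.009482 mol
Cathode: Cd²⁺ + 2e⁻ → Cd → n(Cd) = 0.009482/2 = 0.004741 mol → 0.533 g
Anode: 2H₂O → O₂ + 4H⁺ + 4e⁻ → n(O₂) = 0.009482/4 = 0.002371 mol → 0.0531 L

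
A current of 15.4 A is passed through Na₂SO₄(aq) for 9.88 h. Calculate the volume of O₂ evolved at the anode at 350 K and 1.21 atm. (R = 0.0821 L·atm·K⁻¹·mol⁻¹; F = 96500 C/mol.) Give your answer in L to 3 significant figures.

Q = It = 15.4 × 35568 = 5.477×10^5 C
n(e⁻) = Q/F = 5.477×10^5/96500 = 5.676 mol
2H₂O → O₂ + 4H⁺ + 4e⁻, so n(O₂) = 5.676 / 4 = 1.419 mol
V = nRT/P = 1.419 × 0.0821 × 350 / 1.21 = 33.70 L

33.7 L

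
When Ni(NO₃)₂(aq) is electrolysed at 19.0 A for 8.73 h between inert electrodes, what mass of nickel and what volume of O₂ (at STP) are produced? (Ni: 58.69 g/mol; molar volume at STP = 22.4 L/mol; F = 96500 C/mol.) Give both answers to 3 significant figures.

Q = 19.0 × 31428 = 5.971×10^5 C; n(e⁻) = 5.971×10^5 / 96500 = 6.188 mol
Cathode: Ni²⁺ + 2e⁻ → Ni → n(Ni) = 6.188/2 = 3.094 mol → 182 g
Anode: 2H₂O → O₂ + 4H⁺ + 4e⁻ → n(O₂) = 6.188/4 = 1.547 mol → 34.7 L

182 g Ni; 34.7 L O₂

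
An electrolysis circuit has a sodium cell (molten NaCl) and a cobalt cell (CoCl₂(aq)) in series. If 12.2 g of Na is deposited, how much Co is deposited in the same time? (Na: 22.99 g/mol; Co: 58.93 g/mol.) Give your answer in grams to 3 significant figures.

n(Na) = 12.2 / 22.99 = 0.5307 mol
Na⁺ + e⁻ → Na, so n(e⁻) = 0.5307 mol
In series, the same 0.5307 mol of electrons flows through the second cell.
Co²⁺ + 2e⁻ → Co, so n(Co) = 0.5307 / 2 = 0.2654 mol
m(Co) = 0.2654 × 58.93 = 15.6 g

15.6 g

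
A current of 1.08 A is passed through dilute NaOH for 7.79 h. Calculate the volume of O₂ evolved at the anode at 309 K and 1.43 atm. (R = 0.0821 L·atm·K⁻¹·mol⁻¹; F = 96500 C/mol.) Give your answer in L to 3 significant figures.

Charge passed = 1.08 × 28044 = 30290 C
n(e⁻) = Q/F = 30290/96500 = 0.3139 mol
2H₂O → O₂ + 4H⁺ + 4e⁻, so n(O₂) = 0.3139 / 4 = 0.07848 mol
V = nRT/P = 0.07848 × 0.0821 × 309 / 1.43 = 1.392 L

1.39 L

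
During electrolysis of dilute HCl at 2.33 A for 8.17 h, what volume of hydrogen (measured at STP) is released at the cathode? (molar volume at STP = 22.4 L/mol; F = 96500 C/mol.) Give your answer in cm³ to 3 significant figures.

Charge passed = 2.33 × 29412 = 68530 C
n(e⁻) = 68530 / 96500 = 0.7102 mol
2H⁺ + 2e⁻ → H₂, so n(H₂) = 0.7102 / 2 = 0.3551 mol
V = 0.3551 × 22.4 = 7.954 L
= 7950 cm³

7950 cm³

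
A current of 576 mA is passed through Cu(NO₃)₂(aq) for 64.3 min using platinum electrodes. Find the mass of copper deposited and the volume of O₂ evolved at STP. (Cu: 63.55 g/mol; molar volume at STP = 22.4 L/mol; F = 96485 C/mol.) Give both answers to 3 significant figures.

Q = 0.576 × 3858 = 2222 C; n(e⁻) = 2222 / 96485 = 0.02303 mol
Cathode: Cu²⁺ + 2e⁻ → Cu → n(Cu) = 0.02303/2 = 0.01152 mol → 0.732 g
Anode: 2H₂O → O₂ + 4H⁺ + 4e⁻ → n(O₂) = 0.02303/4 = 0.005758 mol → 0.129 L

0.732 g Cu; 0.129 L O₂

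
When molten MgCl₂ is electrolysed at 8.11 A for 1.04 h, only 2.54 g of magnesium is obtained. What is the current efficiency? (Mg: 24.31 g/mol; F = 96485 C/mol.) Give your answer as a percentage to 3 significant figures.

66.4%

Q = 8.11 × 3744 = 30360 C
n(e⁻) = 30360 / 96485 = 0.3147 mol
Mg²⁺ + 2e⁻ → Mg, so theoretical n(Mg) = 0.1574 mol → 3.826 g
Efficiency = 2.54 / 3.826 = 0.6639 = 66.4%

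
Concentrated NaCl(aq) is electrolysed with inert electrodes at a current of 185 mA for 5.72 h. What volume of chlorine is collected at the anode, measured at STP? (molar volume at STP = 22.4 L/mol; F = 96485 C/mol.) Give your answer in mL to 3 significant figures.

Q = It = 0.185 × 20592 = 3810 C
n(e⁻) = 3810 / 96485 = 0.03949 mol
2Cl⁻ → Cl₂ + 2e⁻, so n(Cl₂) = 0.03949 / 2 = 0.01975 mol
V = 0.01975 × 22.4 = 0.4424 L
= 442 mL

442 mL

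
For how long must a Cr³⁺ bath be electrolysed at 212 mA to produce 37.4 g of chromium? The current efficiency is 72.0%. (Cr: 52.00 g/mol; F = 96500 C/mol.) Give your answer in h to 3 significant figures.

379 h

n(Cr) = 37.4 / 52.00 = 0.7192 mol
Cr³⁺ + 3e⁻ → Cr, so n(e⁻) = 3 × 0.7192 = 2.158 mol
Q = 2.158 × 96500 / 0.720 = 2.892×10^5 C
t = Q / I = 2.892×10^5 / 0.212 = 1.364×10^6 s = 379 h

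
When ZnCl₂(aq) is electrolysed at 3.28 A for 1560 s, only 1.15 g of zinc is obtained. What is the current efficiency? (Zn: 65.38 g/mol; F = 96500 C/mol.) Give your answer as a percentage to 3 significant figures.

Q = 3.28 × 1560 = 5117 C
n(e⁻) = 5117 / 96500 = 0.05303 mol
Zn²⁺ + 2e⁻ → Zn, so theoretical n(Zn) = 0.02652 mol → 1.734 g
Efficiency = 1.15 / 1.734 = 0.6632 = 66.3%

66.3%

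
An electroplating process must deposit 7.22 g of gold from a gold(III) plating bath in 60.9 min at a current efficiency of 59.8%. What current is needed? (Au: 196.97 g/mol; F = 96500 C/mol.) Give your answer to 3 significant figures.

n(Au) = 7.22 / 196.97 = 0.03666 mol
Au³⁺ + 3e⁻ → Au, so n(e⁻) = 3 × 0.03666 = 0.1100 mol
Q = 0.1100 × 96500 / 0.598 = 17750 C
I = Q / t = 17750 / 3654 s = 4.86 A

4.86 A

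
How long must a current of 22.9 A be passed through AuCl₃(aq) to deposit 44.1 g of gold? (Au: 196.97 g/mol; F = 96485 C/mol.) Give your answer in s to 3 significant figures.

n(Au) = 44.1 / 196.97 = 0.2239 mol
Au³⁺ + 3e⁻ → Au, so n(e⁻) = 3 × 0.2239 = 0.6717 mol
Q = 0.6717 × 96485 = 64810 C
t = Q / I = 64810 / 22.9 = 2830 s

2830 s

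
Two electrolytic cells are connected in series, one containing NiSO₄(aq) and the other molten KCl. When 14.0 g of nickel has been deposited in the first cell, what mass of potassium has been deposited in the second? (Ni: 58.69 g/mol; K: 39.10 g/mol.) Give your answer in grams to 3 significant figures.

n(Ni) = 14.0 / 58.69 = 0.2385 mol
Ni²⁺ + 2e⁻ → Ni, so n(e⁻) = 2 × 0.2385 = 0.4770 mol
Same current for the same time ⇒ same n(e⁻) = 0.4770 mol in both cells.
K⁺ + e⁻ → K, so n(K) = 0.4770 mol
m(K) = 0.4770 × 39.10 = 18.7 g

18.7 g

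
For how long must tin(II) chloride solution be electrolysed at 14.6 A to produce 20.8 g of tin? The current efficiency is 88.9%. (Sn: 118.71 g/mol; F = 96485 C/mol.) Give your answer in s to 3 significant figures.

n(Sn) = 20.8 / 118.71 = 0.1752 mol
Sn²⁺ + 2e⁻ → Sn, so n(e⁻) = 2 × 0.1752 = 0.3504 mol
Q = 0.3504 × 96485 / 0.889 = 38030 C
t = Q / I = 38030 / 14.6 = 2605 s

2610 s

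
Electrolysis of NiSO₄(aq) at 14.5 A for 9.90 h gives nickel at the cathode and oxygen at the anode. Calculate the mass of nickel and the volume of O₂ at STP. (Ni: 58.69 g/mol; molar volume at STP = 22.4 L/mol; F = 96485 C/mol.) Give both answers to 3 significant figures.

Q = 14.5 × 35640 = 5.168×10^5 C; n(e⁻) = 5.168×10^5 / 96485 = 5.356 mol
Cathode: Ni²⁺ + 2e⁻ → Ni → n(Ni) = 5.356/2 = 2.678 mol → 157 g
Anode: 2H₂O → O₂ + 4H⁺ + 4e⁻ → n(O₂) = 5.356/4 = 1.339 mol → 30.0 L

157 g Ni; 30.0 L O₂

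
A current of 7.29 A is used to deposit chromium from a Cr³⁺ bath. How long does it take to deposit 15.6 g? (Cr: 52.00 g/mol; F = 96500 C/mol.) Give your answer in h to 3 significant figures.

n(Cr) = 15.6 / 52.00 = 0.3000 mol
Cr³⁺ + 3e⁻ → Cr, so n(e⁻) = 3 × 0.3000 = 0.9000 mol
Q = 0.9000 × 96500 = 86850 C
t = Q / I = 86850 / 7.29 = 11910 s = 3.31 h

3.31 h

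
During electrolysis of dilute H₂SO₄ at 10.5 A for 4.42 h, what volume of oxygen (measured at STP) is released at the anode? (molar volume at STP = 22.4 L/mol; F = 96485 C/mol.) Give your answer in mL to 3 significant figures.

9700 mL

Q = It = 10.5 × 15912 = 1.671×10^5 C
Moles of electrons = 1.671×10^5 / 96485 = 1.732 mol
2H₂O → O₂ + 4H⁺ + 4e⁻, so n(O₂) = 1.732 / 4 = 0.4330 mol
V = 0.4330 × 22.4 = 9.699 L
= 9700 mL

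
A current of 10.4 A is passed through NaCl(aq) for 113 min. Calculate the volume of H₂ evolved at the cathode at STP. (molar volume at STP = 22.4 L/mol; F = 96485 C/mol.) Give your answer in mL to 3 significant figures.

Q = It = 10.4 × 6780 = 70510 C
Moles of electrons = 70510 / 96485 = 0.7308 mol
2H⁺ + 2e⁻ → H₂, so n(H₂) = 0.7308 / 2 = 0.3654 mol
V = 0.3654 × 22.4 = 8.185 L
= 8190 mL

8190 mL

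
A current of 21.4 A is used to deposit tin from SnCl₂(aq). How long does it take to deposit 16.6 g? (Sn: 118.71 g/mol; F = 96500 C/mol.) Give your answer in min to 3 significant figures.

21.0 min

n(Sn) = 16.6 / 118.71 = 0.1398 mol
Sn²⁺ + 2e⁻ → Sn, so n(e⁻) = 2 × 0.1398 = 0.2796 mol
Q = 0.2796 × 96500 = 26980 C
t = Q / I = 26980 / 21.4 = 1261 s = 21.0 min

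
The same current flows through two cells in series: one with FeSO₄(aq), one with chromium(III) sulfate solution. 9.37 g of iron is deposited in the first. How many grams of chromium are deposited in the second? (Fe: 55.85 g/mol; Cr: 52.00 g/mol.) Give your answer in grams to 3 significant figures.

5.82 g

n(Fe) = 9.37 / 55.85 = 0.1678 mol
Fe²⁺ + 2e⁻ → Fe, so n(e⁻) = 2 × 0.1678 = 0.3356 mol
In series, the same 0.3356 mol of electrons flows through the second cell.
Cr³⁺ + 3e⁻ → Cr, so n(Cr) = 0.3356 / 3 = 0.1119 mol
m(Cr) = 0.1119 × 52.00 = 5.82 g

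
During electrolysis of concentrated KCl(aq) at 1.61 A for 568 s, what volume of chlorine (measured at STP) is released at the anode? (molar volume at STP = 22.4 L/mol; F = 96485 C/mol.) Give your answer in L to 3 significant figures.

0.106 L

Charge passed = 1.61 × 568 = 914.5 C
n(e⁻) = 914.5 / 96485 = 0.009478 mol
2Cl⁻ → Cl₂ + 2e⁻, so n(Cl₂) = 0.009478 / 2 = 0.004739 mol
V = 0.004739 × 22.4 = 0.1062 L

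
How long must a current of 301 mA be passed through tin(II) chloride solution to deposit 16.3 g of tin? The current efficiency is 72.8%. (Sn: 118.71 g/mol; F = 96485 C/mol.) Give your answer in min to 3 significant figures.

2020 min

n(Sn) = 16.3 / 118.71 = 0.1373 mol
Sn²⁺ + 2e⁻ → Sn, so n(e⁻) = 2 × 0.1373 = 0.2746 mol
Q = 0.2746 × 96485 / 0.728 = 36390 C
t = Q / I = 36390 / 0.301 = 1.209×10^5 s = 2020 min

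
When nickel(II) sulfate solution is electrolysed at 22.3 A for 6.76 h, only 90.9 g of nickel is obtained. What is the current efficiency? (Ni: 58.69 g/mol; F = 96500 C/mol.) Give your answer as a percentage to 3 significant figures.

Q = 22.3 × 24336 = 5.427×10^5 C
n(e⁻) = 5.427×10^5 / 96500 = 5.624 mol
Ni²⁺ + 2e⁻ → Ni, so theoretical n(Ni) = 2.812 mol → 165.0 g
Efficiency = 90.9 / 165.0 = 0.5509 = 55.1%

55.1%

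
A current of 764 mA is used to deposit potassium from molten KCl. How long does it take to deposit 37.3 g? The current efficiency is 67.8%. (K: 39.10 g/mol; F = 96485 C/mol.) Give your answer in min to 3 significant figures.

n(K) = 37.3 / 39.10 = 0.9540 mol
K⁺ + e⁻ → K, so n(e⁻) = 0.9540 mol
Q = 0.9540 × 96485 / 0.678 = 1.358×10^5 C
t = Q / I = 1.358×10^5 / 0.764 = 1.777×10^5 s = 2960 min

2960 min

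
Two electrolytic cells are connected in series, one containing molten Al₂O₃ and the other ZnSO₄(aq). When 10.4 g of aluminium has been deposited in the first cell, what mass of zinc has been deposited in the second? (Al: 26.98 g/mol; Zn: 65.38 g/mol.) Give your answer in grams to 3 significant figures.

37.8 g

n(Al) = 10.4 / 26.98 = 0.3855 mol
Al³⁺ + 3e⁻ → Al, so n(e⁻) = 3 × 0.3855 = 1.157 mol
In series, the same 1.157 mol of electrons flows through the second cell.
Zn²⁺ + 2e⁻ → Zn, so n(Zn) = 1.157 / 2 = 0.5785 mol
m(Zn) = 0.5785 × 65.38 = 37.8 g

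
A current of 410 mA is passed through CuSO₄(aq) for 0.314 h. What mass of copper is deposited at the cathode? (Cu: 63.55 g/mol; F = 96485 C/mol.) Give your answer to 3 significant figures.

0.153 g

Q = It = 0.410 × 1130.4 = 463.5 C
n(e⁻) = Q/F = 463.5/96485 = 0.004804 mol
Cu²⁺ + 2e⁻ → Cu, so n(Cu) = 0.004804 / 2 = 0.002402 mol
m = 0.002402 × 63.55 = 0.153 g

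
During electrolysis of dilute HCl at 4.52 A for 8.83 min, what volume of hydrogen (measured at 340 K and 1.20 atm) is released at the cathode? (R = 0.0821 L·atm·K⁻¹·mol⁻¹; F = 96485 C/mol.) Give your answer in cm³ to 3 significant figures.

289 cm³

Q = It = 4.52 × 529.8 = 2395 C
Moles of electrons = 2395 / 96485 = 0.02482 mol
2H⁺ + 2e⁻ → H₂, so n(H₂) = 0.02482 / 2 = 0.01241 mol
V = nRT/P = 0.01241 × 0.0821 × 340 / 1.20 = 0.2887 L
= 289 cm³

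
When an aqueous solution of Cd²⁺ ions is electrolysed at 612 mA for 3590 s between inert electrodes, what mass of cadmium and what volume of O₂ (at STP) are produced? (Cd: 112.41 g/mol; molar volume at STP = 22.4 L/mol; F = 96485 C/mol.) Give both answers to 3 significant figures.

1.28 g Cd; 0.128 L O₂

Q = 0.612 × 3590 = 2197 C; n(e⁻) = 2197 / 96485 = 0.02277 mol
Cathode: Cd²⁺ + 2e⁻ → Cd → n(Cd) = 0.02277/2 = 0.01139 mol → 1.28 g
Anode: 2H₂O → O₂ + 4H⁺ + 4e⁻ → n(O₂) = 0.02277/4 = 0.005693 mol → 0.128 L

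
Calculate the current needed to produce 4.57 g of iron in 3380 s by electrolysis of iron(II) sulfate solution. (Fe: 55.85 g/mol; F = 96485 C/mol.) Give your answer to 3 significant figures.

4.67 A

n(Fe) = 4.57 / 55.85 = 0.08183 mol
Fe²⁺ + 2e⁻ → Fe, so n(e⁻) = 2 × 0.08183 = 0.1637 mol
Q = 0.1637 × 96485 = 15790 C
I = Q / t = 15790 / 3380 s = 4.67 A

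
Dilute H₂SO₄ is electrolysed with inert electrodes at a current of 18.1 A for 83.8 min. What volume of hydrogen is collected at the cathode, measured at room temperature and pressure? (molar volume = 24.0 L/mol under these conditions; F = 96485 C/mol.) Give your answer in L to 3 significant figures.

11.3 L

Charge passed = 18.1 × 5028 = 91010 C
n(e⁻) = Q/F = 91010/96485 = 0.9433 mol
2H⁺ + 2e⁻ → H₂, so n(H₂) = 0.9433 / 2 = 0.4717 mol
V = 0.4717 × 24.0 = 11.32 L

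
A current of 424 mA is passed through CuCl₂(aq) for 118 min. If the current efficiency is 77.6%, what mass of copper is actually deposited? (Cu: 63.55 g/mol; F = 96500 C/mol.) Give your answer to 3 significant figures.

0.767 g

Q = 0.424 × 7080 = 3002 C
n(e⁻) = 3002 / 96500 = 0.03111 mol
Cu²⁺ + 2e⁻ → Cu, so theoretical m(Cu) = 0.01556 × 63.55 = 0.9888 g
Actual mass = 77.6% × 0.9888 = 0.767 g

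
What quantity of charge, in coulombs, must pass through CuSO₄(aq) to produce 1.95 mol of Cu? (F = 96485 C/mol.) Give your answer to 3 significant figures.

Cu²⁺ + 2e⁻ → Cu, so n(e⁻) = 2 × 1.95 = 3.900 mol
Q = 3.900 × 96485 = 3.763×10^5 C

3.76×10^5 C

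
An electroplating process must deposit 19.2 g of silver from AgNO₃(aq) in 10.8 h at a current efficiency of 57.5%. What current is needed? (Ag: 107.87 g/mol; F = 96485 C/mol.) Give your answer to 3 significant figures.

0.768 A

n(Ag) = 19.2 / 107.87 = 0.1780 mol
Ag⁺ + e⁻ → Ag, so n(e⁻) = 0.1780 mol
Q = 0.1780 × 96485 / 0.575 = 29870 C
I = Q / t = 29870 / 38880 s = 0.768 A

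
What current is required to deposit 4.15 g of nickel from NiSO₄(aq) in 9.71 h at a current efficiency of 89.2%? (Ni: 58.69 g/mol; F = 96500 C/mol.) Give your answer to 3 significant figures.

0.438 A

n(Ni) = 4.15 / 58.69 = 0.07071 mol
Ni²⁺ + 2e⁻ → Ni, so n(e⁻) = 2 × 0.07071 = 0.1414 mol
Q = 0.1414 × 96500 / 0.892 = 15300 C
I = Q / t = 15300 / 34956 s = 0.438 A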